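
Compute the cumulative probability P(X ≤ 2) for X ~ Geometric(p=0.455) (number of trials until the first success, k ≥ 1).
0.702975

We have X ~ Geometric(p=0.455) (number of trials until the first success, k ≥ 1).

The CDF gives us P(X ≤ k).

Using the CDF:
P(X ≤ 2) = 0.702975

This means there's approximately a 70.3% chance that X is at most 2.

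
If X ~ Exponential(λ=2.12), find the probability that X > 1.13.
0.091118

We have X ~ Exponential(λ=2.12).

P(X > 1.13) = 1 - P(X ≤ 1.13)
                = 1 - F(1.13)
                = 1 - 0.908882
                = 0.091118

So there's approximately a 9.1% chance that X exceeds 1.13.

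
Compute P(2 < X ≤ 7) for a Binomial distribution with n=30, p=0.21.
0.681318

We have X ~ Binomial(n=30, p=0.21).

To find P(2 < X ≤ 7), we use:
P(2 < X ≤ 7) = P(X ≤ 7) - P(X ≤ 2)
                 = F(7) - F(2)
                 = 0.715026 - 0.033709
                 = 0.681318

So there's approximately a 68.1% chance that X falls in this range.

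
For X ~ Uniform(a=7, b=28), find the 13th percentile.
9.7300

We have X ~ Uniform(a=7, b=28).

We want to find x such that P(X ≤ x) = 0.13.

This is the 13th percentile, which means 13% of values fall below this point.

Using the inverse CDF (quantile function):
x = F⁻¹(0.13) = 9.7300

Verification: P(X ≤ 9.7300) = 0.13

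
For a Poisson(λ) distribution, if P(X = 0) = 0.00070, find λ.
λ = 7.2644

For a Poisson(λ) distribution, the PMF at 0 is:
P(X = 0) = λ^0 e^(-λ) / 0! = e^(-λ)

Given P(X = 0) = 0.00070:
e^(-λ) = 0.00070
-λ = ln(0.00070)
λ = -ln(0.00070) = 7.2644

Verification: e^(-7.2644) = 0.00070 ✓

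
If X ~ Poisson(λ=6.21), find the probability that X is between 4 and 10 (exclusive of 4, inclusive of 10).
0.690158

We have X ~ Poisson(λ=6.21).

To find P(4 < X ≤ 10), we use:
P(4 < X ≤ 10) = P(X ≤ 10) - P(X ≤ 4)
                 = F(10) - F(4)
                 = 0.948088 - 0.257930
                 = 0.690158

So there's approximately a 69.0% chance that X falls in this range.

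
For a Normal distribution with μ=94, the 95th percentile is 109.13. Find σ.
σ = 9.1984

For X ~ Normal(μ, σ), the p-th percentile satisfies x = μ + z_p × σ,
where z_p = Φ⁻¹(p) is the standard normal quantile.

Step 1: z_{0.95} = Φ⁻¹(0.95) = 1.6449

Step 2: Solve for σ:
109.13 = 94 + 1.6449 × σ
σ = (109.13 - 94) / 1.6449
σ = 15.13 / 1.6449
σ = 9.1984

Verification: μ + z × σ = 94 + 1.6449 × 9.1984 = 109.13 ✓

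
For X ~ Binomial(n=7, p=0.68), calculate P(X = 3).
0.115397

We have X ~ Binomial(n=7, p=0.68).

For a Binomial distribution, the PMF gives us the probability of each outcome.

Using the PMF formula:
P(X = 3) = 0.115397

Rounded to 4 decimal places: 0.1154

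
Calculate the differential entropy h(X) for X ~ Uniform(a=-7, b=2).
2.1972 nats

We have X ~ Uniform(a=-7, b=2).

The differential entropy measures the uncertainty or information content of the distribution.

For a Uniform distribution with a=-7, b=2:
h(X) = 2.1972 nats

(In bits, this would be 3.1699 bits.)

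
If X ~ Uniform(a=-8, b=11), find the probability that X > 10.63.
0.019474

We have X ~ Uniform(a=-8, b=11).

P(X > 10.63) = 1 - P(X ≤ 10.63)
                = 1 - F(10.63)
                = 1 - 0.980526
                = 0.019474

So there's approximately a 1.9% chance that X exceeds 10.63.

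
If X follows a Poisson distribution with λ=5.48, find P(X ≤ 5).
0.532350

We have X ~ Poisson(λ=5.48).

The CDF gives us P(X ≤ k).

Using the CDF:
P(X ≤ 5) = 0.532350

This means there's approximately a 53.2% chance that X is at most 5.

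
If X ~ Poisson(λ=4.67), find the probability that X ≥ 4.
0.685569

We have X ~ Poisson(λ=4.67).

For discrete distributions, P(X ≥ 4) = 1 - P(X ≤ 3).

P(X ≤ 3) = 0.314431
P(X ≥ 4) = 1 - 0.314431 = 0.685569

So there's approximately a 68.6% chance that X is at least 4.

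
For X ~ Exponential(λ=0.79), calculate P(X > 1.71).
0.259007

We have X ~ Exponential(λ=0.79).

P(X > 1.71) = 1 - P(X ≤ 1.71)
                = 1 - F(1.71)
                = 1 - 0.740993
                = 0.259007

So there's approximately a 25.9% chance that X exceeds 1.71.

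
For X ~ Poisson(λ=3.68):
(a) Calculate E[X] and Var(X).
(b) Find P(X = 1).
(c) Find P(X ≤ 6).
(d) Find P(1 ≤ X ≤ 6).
(a) E[X] = 3.6800, Var(X) = 3.6800
(b) P(X = 1) = 0.092821
(c) P(X ≤ 6) = 0.919942
(d) P(1 ≤ X ≤ 6) = 0.894719

We have X ~ Poisson(λ=3.68).

(a) Moments:
E[X] = 3.6800
Var(X) = 3.6800
σ = √Var(X) = 1.9183

(b) Point probability using PMF:
P(X = 1) = 0.092821

(c) Cumulative probability using CDF:
P(X ≤ 6) = F(6) = 0.919942

(d) Range probability:
P(1 ≤ X ≤ 6) = P(X ≤ 6) - P(X ≤ 0)
                   = F(6) - F(0)
                   = 0.919942 - 0.025223
                   = 0.894719

This means approximately 89.5% of outcomes fall in the interval [1, 6].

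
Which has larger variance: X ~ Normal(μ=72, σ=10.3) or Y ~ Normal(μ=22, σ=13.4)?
Y has larger variance (179.5600 > 106.0900)

Compute the variance for each distribution:

X ~ Normal(μ=72, σ=10.3):
Var(X) = 106.0900

Y ~ Normal(μ=22, σ=13.4):
Var(Y) = 179.5600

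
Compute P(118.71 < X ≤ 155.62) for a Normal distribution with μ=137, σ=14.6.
0.793756

We have X ~ Normal(μ=137, σ=14.6).

To find P(118.71 < X ≤ 155.62), we use:
P(118.71 < X ≤ 155.62) = P(X ≤ 155.62) - P(X ≤ 118.71)
                 = F(155.62) - F(118.71)
                 = 0.898906 - 0.105150
                 = 0.793756

So there's approximately a 79.4% chance that X falls in this range.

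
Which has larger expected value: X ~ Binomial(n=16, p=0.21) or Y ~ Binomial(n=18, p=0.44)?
Y has larger mean (7.9200 > 3.3600)

Compute the expected value for each distribution:

X ~ Binomial(n=16, p=0.21):
E[X] = 3.3600

Y ~ Binomial(n=18, p=0.44):
E[Y] = 7.9200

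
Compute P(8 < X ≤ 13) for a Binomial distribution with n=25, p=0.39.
0.627711

We have X ~ Binomial(n=25, p=0.39).

To find P(8 < X ≤ 13), we use:
P(8 < X ≤ 13) = P(X ≤ 13) - P(X ≤ 8)
                 = F(13) - F(8)
                 = 0.936340 - 0.308628
                 = 0.627711

So there's approximately a 62.8% chance that X falls in this range.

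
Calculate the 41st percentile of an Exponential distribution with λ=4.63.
0.1140

We have X ~ Exponential(λ=4.63).

We want to find x such that P(X ≤ x) = 0.41.

This is the 41st percentile, which means 41% of values fall below this point.

Using the inverse CDF (quantile function):
x = F⁻¹(0.41) = 0.1140

Verification: P(X ≤ 0.1140) = 0.41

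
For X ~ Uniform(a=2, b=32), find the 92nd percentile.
29.6000

We have X ~ Uniform(a=2, b=32).

We want to find x such that P(X ≤ x) = 0.92.

This is the 92nd percentile, which means 92% of values fall below this point.

Using the inverse CDF (quantile function):
x = F⁻¹(0.92) = 29.6000

Verification: P(X ≤ 29.6000) = 0.92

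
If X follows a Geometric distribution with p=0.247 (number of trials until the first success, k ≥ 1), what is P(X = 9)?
0.025530

We have X ~ Geometric(p=0.247) (number of trials until the first success, k ≥ 1).

For a Geometric distribution, the PMF gives us the probability of each outcome.

Using the PMF formula:
P(X = 9) = 0.025530

Rounded to 4 decimal places: 0.0255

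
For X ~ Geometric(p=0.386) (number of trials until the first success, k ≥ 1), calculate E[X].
2.5907

We have X ~ Geometric(p=0.386) (number of trials until the first success, k ≥ 1).

For a Geometric distribution with p=0.386 (number of trials until the first success, k ≥ 1):
E[X] = 2.5907

This is the expected (average) value of X.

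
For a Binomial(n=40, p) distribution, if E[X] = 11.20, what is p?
p = 0.28

For a Binomial(n, p) distribution:
E[X] = n × p

Given n = 40 and E[X] = 11.20:
11.20 = 40 × p
p = 11.20 / 40 = 0.28

Verification: Binomial(40, 0.28) has E[X] = 11.20 ✓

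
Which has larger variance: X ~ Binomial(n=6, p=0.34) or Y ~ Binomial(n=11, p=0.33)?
Y has larger variance (2.4321 > 1.3464)

Compute the variance for each distribution:

X ~ Binomial(n=6, p=0.34):
Var(X) = 1.3464

Y ~ Binomial(n=11, p=0.33):
Var(Y) = 2.4321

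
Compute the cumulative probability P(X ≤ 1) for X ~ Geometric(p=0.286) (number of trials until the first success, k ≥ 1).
0.286000

We have X ~ Geometric(p=0.286) (number of trials until the first success, k ≥ 1).

The CDF gives us P(X ≤ k).

Using the CDF:
P(X ≤ 1) = 0.286000

This means there's approximately a 28.6% chance that X is at most 1.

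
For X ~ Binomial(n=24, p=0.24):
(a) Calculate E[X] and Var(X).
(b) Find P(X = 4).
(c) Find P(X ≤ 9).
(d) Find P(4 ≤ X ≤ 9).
(a) E[X] = 5.7600, Var(X) = 4.3776
(b) P(X = 4) = 0.145709
(c) P(X ≤ 9) = 0.957541
(d) P(4 ≤ X ≤ 9) = 0.819872

We have X ~ Binomial(n=24, p=0.24).

(a) Moments:
E[X] = 5.7600
Var(X) = 4.3776
σ = √Var(X) = 2.0923

(b) Point probability using PMF:
P(X = 4) = 0.145709

(c) Cumulative probability using CDF:
P(X ≤ 9) = F(9) = 0.957541

(d) Range probability:
P(4 ≤ X ≤ 9) = P(X ≤ 9) - P(X ≤ 3)
                   = F(9) - F(3)
                   = 0.957541 - 0.137669
                   = 0.819872

This means approximately 82.0% of outcomes fall in the interval [4, 9].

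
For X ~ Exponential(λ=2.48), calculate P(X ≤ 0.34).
0.569669

We have X ~ Exponential(λ=2.48).

The CDF gives us P(X ≤ k).

Using the CDF:
P(X ≤ 0.34) = 0.569669

This means there's approximately a 57.0% chance that X is at most 0.34.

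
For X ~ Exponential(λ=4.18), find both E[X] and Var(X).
E[X] = 0.2392, Var(X) = 0.0572

We have X ~ Exponential(λ=4.18).

For an Exponential distribution with λ=4.18:

Expected value:
E[X] = 0.2392

Variance:
Var(X) = 0.0572

Standard deviation:
σ = √Var(X) = 0.2392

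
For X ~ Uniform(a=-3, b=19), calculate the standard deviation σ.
6.3509

We have X ~ Uniform(a=-3, b=19).

For a Uniform distribution with a=-3, b=19:
σ = √Var(X) = 6.3509

The standard deviation is the square root of the variance.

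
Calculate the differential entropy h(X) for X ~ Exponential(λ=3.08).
-0.1249 nats

We have X ~ Exponential(λ=3.08).

The differential entropy measures the uncertainty or information content of the distribution.

For an Exponential distribution with λ=3.08:
h(X) = -0.1249 nats

(In bits, this would be -0.1802 bits.)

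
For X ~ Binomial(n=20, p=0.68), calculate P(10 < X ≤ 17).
0.904646

We have X ~ Binomial(n=20, p=0.68).

To find P(10 < X ≤ 17), we use:
P(10 < X ≤ 17) = P(X ≤ 17) - P(X ≤ 10)
                 = F(17) - F(10)
                 = 0.976545 - 0.071899
                 = 0.904646

So there's approximately a 90.5% chance that X falls in this range.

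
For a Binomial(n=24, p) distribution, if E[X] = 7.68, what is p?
p = 0.32

For a Binomial(n, p) distribution:
E[X] = n × p

Given n = 24 and E[X] = 7.68:
7.68 = 24 × p
p = 7.68 / 24 = 0.32

Verification: Binomial(24, 0.32) has E[X] = 7.68 ✓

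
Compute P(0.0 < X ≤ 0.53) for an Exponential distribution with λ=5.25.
0.938116

We have X ~ Exponential(λ=5.25).

To find P(0.0 < X ≤ 0.53), we use:
P(0.0 < X ≤ 0.53) = P(X ≤ 0.53) - P(X ≤ 0.0)
                 = F(0.53) - F(0.0)
                 = 0.938116 - 0.000000
                 = 0.938116

So there's approximately a 93.8% chance that X falls in this range.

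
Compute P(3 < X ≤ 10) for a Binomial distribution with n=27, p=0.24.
0.876981

We have X ~ Binomial(n=27, p=0.24).

To find P(3 < X ≤ 10), we use:
P(3 < X ≤ 10) = P(X ≤ 10) - P(X ≤ 3)
                 = F(10) - F(3)
                 = 0.959690 - 0.082708
                 = 0.876981

So there's approximately a 87.7% chance that X falls in this range.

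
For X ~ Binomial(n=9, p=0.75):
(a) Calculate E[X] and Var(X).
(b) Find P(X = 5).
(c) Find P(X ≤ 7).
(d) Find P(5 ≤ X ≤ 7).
(a) E[X] = 6.7500, Var(X) = 1.6875
(b) P(X = 5) = 0.116798
(c) P(X ≤ 7) = 0.699661
(d) P(5 ≤ X ≤ 7) = 0.650734

We have X ~ Binomial(n=9, p=0.75).

(a) Moments:
E[X] = 6.7500
Var(X) = 1.6875
σ = √Var(X) = 1.2990

(b) Point probability using PMF:
P(X = 5) = 0.116798

(c) Cumulative probability using CDF:
P(X ≤ 7) = F(7) = 0.699661

(d) Range probability:
P(5 ≤ X ≤ 7) = P(X ≤ 7) - P(X ≤ 4)
                   = F(7) - F(4)
                   = 0.699661 - 0.048927
                   = 0.650734

This means approximately 65.1% of outcomes fall in the interval [5, 7].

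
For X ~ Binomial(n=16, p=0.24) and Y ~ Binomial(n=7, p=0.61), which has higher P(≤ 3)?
X has higher probability (P(X ≤ 3) = 0.4417 > P(Y ≤ 3) = 0.2707)

Compute P(≤ 3) for each distribution:

X ~ Binomial(n=16, p=0.24):
P(X ≤ 3) = 0.4417

Y ~ Binomial(n=7, p=0.61):
P(Y ≤ 3) = 0.2707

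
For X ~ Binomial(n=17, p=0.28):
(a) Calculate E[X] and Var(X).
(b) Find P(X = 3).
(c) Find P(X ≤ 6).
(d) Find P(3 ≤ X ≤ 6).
(a) E[X] = 4.7600, Var(X) = 3.4272
(b) P(X = 3) = 0.150189
(c) P(X ≤ 6) = 0.827893
(d) P(3 ≤ X ≤ 6) = 0.722071

We have X ~ Binomial(n=17, p=0.28).

(a) Moments:
E[X] = 4.7600
Var(X) = 3.4272
σ = √Var(X) = 1.8513

(b) Point probability using PMF:
P(X = 3) = 0.150189

(c) Cumulative probability using CDF:
P(X ≤ 6) = F(6) = 0.827893

(d) Range probability:
P(3 ≤ X ≤ 6) = P(X ≤ 6) - P(X ≤ 2)
                   = F(6) - F(2)
                   = 0.827893 - 0.105823
                   = 0.722071

This means approximately 72.2% of outcomes fall in the interval [3, 6].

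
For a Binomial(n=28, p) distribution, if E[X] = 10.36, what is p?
p = 0.37

For a Binomial(n, p) distribution:
E[X] = n × p

Given n = 28 and E[X] = 10.36:
10.36 = 28 × p
p = 10.36 / 28 = 0.37

Verification: Binomial(28, 0.37) has E[X] = 10.36 ✓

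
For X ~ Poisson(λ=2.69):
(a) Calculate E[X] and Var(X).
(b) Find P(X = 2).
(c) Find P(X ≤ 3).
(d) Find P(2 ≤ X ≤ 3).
(a) E[X] = 2.6900, Var(X) = 2.6900
(b) P(X = 2) = 0.245597
(c) P(X ≤ 3) = 0.716296
(d) P(2 ≤ X ≤ 3) = 0.465815

We have X ~ Poisson(λ=2.69).

(a) Moments:
E[X] = 2.6900
Var(X) = 2.6900
σ = √Var(X) = 1.6401

(b) Point probability using PMF:
P(X = 2) = 0.245597

(c) Cumulative probability using CDF:
P(X ≤ 3) = F(3) = 0.716296

(d) Range probability:
P(2 ≤ X ≤ 3) = P(X ≤ 3) - P(X ≤ 1)
                   = F(3) - F(1)
                   = 0.716296 - 0.250481
                   = 0.465815

This means approximately 46.6% of outcomes fall in the interval [2, 3].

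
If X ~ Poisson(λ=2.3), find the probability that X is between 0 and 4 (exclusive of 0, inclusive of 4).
0.815990

We have X ~ Poisson(λ=2.3).

To find P(0 < X ≤ 4), we use:
P(0 < X ≤ 4) = P(X ≤ 4) - P(X ≤ 0)
                 = F(4) - F(0)
                 = 0.916249 - 0.100259
                 = 0.815990

So there's approximately a 81.6% chance that X falls in this range.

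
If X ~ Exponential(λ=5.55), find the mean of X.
0.1802

We have X ~ Exponential(λ=5.55).

For an Exponential distribution with λ=5.55:
E[X] = 0.1802

This is the expected (average) value of X.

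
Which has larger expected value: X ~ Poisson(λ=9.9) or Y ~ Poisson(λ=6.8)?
X has larger mean (9.9000 > 6.8000)

Compute the expected value for each distribution:

X ~ Poisson(λ=9.9):
E[X] = 9.9000

Y ~ Poisson(λ=6.8):
E[Y] = 6.8000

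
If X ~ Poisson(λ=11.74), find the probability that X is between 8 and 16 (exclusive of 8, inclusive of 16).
0.739402

We have X ~ Poisson(λ=11.74).

To find P(8 < X ≤ 16), we use:
P(8 < X ≤ 16) = P(X ≤ 16) - P(X ≤ 8)
                 = F(16) - F(8)
                 = 0.912214 - 0.172812
                 = 0.739402

So there's approximately a 73.9% chance that X falls in this range.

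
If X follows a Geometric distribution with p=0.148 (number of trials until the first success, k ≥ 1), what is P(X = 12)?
0.025415

We have X ~ Geometric(p=0.148) (number of trials until the first success, k ≥ 1).

For a Geometric distribution, the PMF gives us the probability of each outcome.

Using the PMF formula:
P(X = 12) = 0.025415

Rounded to 4 decimal places: 0.0254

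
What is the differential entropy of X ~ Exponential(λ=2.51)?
0.0797 nats

We have X ~ Exponential(λ=2.51).

The differential entropy measures the uncertainty or information content of the distribution.

For an Exponential distribution with λ=2.51:
h(X) = 0.0797 nats

(In bits, this would be 0.1150 bits.)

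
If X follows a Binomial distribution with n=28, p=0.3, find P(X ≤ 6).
0.220170

We have X ~ Binomial(n=28, p=0.3).

The CDF gives us P(X ≤ k).

Using the CDF:
P(X ≤ 6) = 0.220170

This means there's approximately a 22.0% chance that X is at most 6.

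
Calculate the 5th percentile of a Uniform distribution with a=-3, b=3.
-2.7000

We have X ~ Uniform(a=-3, b=3).

We want to find x such that P(X ≤ x) = 0.05.

This is the 5th percentile, which means 5% of values fall below this point.

Using the inverse CDF (quantile function):
x = F⁻¹(0.05) = -2.7000

Verification: P(X ≤ -2.7000) = 0.05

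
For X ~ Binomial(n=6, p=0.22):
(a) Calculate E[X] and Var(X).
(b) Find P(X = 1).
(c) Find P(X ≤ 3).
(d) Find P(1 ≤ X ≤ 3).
(a) E[X] = 1.3200, Var(X) = 1.0296
(b) P(X = 1) = 0.381107
(c) P(X ≤ 3) = 0.976097
(d) P(1 ≤ X ≤ 3) = 0.750897

We have X ~ Binomial(n=6, p=0.22).

(a) Moments:
E[X] = 1.3200
Var(X) = 1.0296
σ = √Var(X) = 1.0147

(b) Point probability using PMF:
P(X = 1) = 0.381107

(c) Cumulative probability using CDF:
P(X ≤ 3) = F(3) = 0.976097

(d) Range probability:
P(1 ≤ X ≤ 3) = P(X ≤ 3) - P(X ≤ 0)
                   = F(3) - F(0)
                   = 0.976097 - 0.225200
                   = 0.750897

This means approximately 75.1% of outcomes fall in the interval [1, 3].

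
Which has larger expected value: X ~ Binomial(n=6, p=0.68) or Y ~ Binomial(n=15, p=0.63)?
Y has larger mean (9.4500 > 4.0800)

Compute the expected value for each distribution:

X ~ Binomial(n=6, p=0.68):
E[X] = 4.0800

Y ~ Binomial(n=15, p=0.63):
E[Y] = 9.4500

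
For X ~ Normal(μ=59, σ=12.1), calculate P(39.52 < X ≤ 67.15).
0.695995

We have X ~ Normal(μ=59, σ=12.1).

To find P(39.52 < X ≤ 67.15), we use:
P(39.52 < X ≤ 67.15) = P(X ≤ 67.15) - P(X ≤ 39.52)
                 = F(67.15) - F(39.52)
                 = 0.749702 - 0.053708
                 = 0.695995

So there's approximately a 69.6% chance that X falls in this range.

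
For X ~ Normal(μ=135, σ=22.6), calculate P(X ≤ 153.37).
0.791843

We have X ~ Normal(μ=135, σ=22.6).

The CDF gives us P(X ≤ k).

Using the CDF:
P(X ≤ 153.37) = 0.791843

This means there's approximately a 79.2% chance that X is at most 153.37.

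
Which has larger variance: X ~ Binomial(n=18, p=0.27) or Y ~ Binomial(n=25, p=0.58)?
Y has larger variance (6.0900 > 3.5478)

Compute the variance for each distribution:

X ~ Binomial(n=18, p=0.27):
Var(X) = 3.5478

Y ~ Binomial(n=25, p=0.58):
Var(Y) = 6.0900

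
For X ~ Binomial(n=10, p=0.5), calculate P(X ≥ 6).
0.376953

We have X ~ Binomial(n=10, p=0.5).

For discrete distributions, P(X ≥ 6) = 1 - P(X ≤ 5).

P(X ≤ 5) = 0.623047
P(X ≥ 6) = 1 - 0.623047 = 0.376953

So there's approximately a 37.7% chance that X is at least 6.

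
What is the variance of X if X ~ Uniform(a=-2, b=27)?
70.0833

We have X ~ Uniform(a=-2, b=27).

For a Uniform distribution with a=-2, b=27:
Var(X) = 70.0833

The variance measures the spread of the distribution around the mean.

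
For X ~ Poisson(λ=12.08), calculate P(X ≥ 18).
0.066084

We have X ~ Poisson(λ=12.08).

For discrete distributions, P(X ≥ 18) = 1 - P(X ≤ 17).

P(X ≤ 17) = 0.933916
P(X ≥ 18) = 1 - 0.933916 = 0.066084

So there's approximately a 6.6% chance that X is at least 18.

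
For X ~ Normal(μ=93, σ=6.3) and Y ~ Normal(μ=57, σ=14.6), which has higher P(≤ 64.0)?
Y has higher probability (P(Y ≤ 64.0) = 0.6842 > P(X ≤ 64.0) = 0.0000)

Compute P(≤ 64.0) for each distribution:

X ~ Normal(μ=93, σ=6.3):
P(X ≤ 64.0) = 0.0000

Y ~ Normal(μ=57, σ=14.6):
P(Y ≤ 64.0) = 0.6842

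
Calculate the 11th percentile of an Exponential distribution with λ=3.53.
0.0330

We have X ~ Exponential(λ=3.53).

We want to find x such that P(X ≤ x) = 0.11.

This is the 11th percentile, which means 11% of values fall below this point.

Using the inverse CDF (quantile function):
x = F⁻¹(0.11) = 0.0330

Verification: P(X ≤ 0.0330) = 0.11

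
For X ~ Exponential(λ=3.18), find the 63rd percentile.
0.3127

We have X ~ Exponential(λ=3.18).

We want to find x such that P(X ≤ x) = 0.63.

This is the 63rd percentile, which means 63% of values fall below this point.

Using the inverse CDF (quantile function):
x = F⁻¹(0.63) = 0.3127

Verification: P(X ≤ 0.3127) = 0.63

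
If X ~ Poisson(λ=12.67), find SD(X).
3.5595

We have X ~ Poisson(λ=12.67).

For a Poisson distribution with λ=12.67:
σ = √Var(X) = 3.5595

The standard deviation is the square root of the variance.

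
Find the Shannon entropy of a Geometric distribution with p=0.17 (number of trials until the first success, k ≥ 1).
2.6817 nats

We have X ~ Geometric(p=0.17) (number of trials until the first success, k ≥ 1).

The Shannon entropy measures the uncertainty or information content of the distribution.

For a Geometric distribution with p=0.17 (number of trials until the first success, k ≥ 1):
H(X) = 2.6817 nats

(In bits, this would be 3.8689 bits.)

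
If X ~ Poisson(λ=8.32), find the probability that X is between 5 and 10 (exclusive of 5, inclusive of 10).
0.619257

We have X ~ Poisson(λ=8.32).

To find P(5 < X ≤ 10), we use:
P(5 < X ≤ 10) = P(X ≤ 10) - P(X ≤ 5)
                 = F(10) - F(5)
                 = 0.782905 - 0.163648
                 = 0.619257

So there's approximately a 61.9% chance that X falls in this range.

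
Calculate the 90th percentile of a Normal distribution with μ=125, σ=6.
132.6893

We have X ~ Normal(μ=125, σ=6).

We want to find x such that P(X ≤ x) = 0.9.

This is the 90th percentile, which means 90% of values fall below this point.

Using the inverse CDF (quantile function):
x = F⁻¹(0.9) = 132.6893

Verification: P(X ≤ 132.6893) = 0.9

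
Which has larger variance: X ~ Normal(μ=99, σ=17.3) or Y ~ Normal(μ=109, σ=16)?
X has larger variance (299.2900 > 256.0000)

Compute the variance for each distribution:

X ~ Normal(μ=99, σ=17.3):
Var(X) = 299.2900

Y ~ Normal(μ=109, σ=16):
Var(Y) = 256.0000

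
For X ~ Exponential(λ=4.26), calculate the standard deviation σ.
0.2347

We have X ~ Exponential(λ=4.26).

For an Exponential distribution with λ=4.26:
σ = √Var(X) = 0.2347

The standard deviation is the square root of the variance.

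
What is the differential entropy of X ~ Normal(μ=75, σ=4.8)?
2.9876 nats

We have X ~ Normal(μ=75, σ=4.8).

The differential entropy measures the uncertainty or information content of the distribution.

For a Normal distribution with μ=75, σ=4.8:
h(X) = 2.9876 nats

(In bits, this would be 4.3101 bits.)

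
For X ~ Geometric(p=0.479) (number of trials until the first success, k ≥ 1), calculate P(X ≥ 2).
0.521000

We have X ~ Geometric(p=0.479) (number of trials until the first success, k ≥ 1).

For discrete distributions, P(X ≥ 2) = 1 - P(X ≤ 1).

P(X ≤ 1) = 0.479000
P(X ≥ 2) = 1 - 0.479000 = 0.521000

So there's approximately a 52.1% chance that X is at least 2.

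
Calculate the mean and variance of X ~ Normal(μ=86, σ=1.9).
E[X] = 86.0000, Var(X) = 3.6100

We have X ~ Normal(μ=86, σ=1.9).

For a Normal distribution with μ=86, σ=1.9:

Expected value:
E[X] = 86.0000

Variance:
Var(X) = 3.6100

Standard deviation:
σ = √Var(X) = 1.9000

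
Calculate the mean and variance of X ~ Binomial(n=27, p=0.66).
E[X] = 17.8200, Var(X) = 6.0588

We have X ~ Binomial(n=27, p=0.66).

For a Binomial distribution with n=27, p=0.66:

Expected value:
E[X] = 17.8200

Variance:
Var(X) = 6.0588

Standard deviation:
σ = √Var(X) = 2.4615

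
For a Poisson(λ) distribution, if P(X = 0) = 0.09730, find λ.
λ = 2.3300

For a Poisson(λ) distribution, the PMF at 0 is:
P(X = 0) = λ^0 e^(-λ) / 0! = e^(-λ)

Given P(X = 0) = 0.09730:
e^(-λ) = 0.09730
-λ = ln(0.09730)
λ = -ln(0.09730) = 2.3300

Verification: e^(-2.3300) = 0.09730 ✓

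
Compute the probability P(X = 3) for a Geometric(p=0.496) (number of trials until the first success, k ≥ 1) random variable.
0.125992

We have X ~ Geometric(p=0.496) (number of trials until the first success, k ≥ 1).

For a Geometric distribution, the PMF gives us the probability of each outcome.

Using the PMF formula:
P(X = 3) = 0.125992

Rounded to 4 decimal places: 0.1260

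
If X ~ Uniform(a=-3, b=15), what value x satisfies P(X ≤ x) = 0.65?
8.7000

We have X ~ Uniform(a=-3, b=15).

We want to find x such that P(X ≤ x) = 0.65.

This is the 65th percentile, which means 65% of values fall below this point.

Using the inverse CDF (quantile function):
x = F⁻¹(0.65) = 8.7000

Verification: P(X ≤ 8.7000) = 0.65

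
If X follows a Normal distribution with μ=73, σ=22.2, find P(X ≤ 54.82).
0.206416

We have X ~ Normal(μ=73, σ=22.2).

The CDF gives us P(X ≤ k).

Using the CDF:
P(X ≤ 54.82) = 0.206416

This means there's approximately a 20.6% chance that X is at most 54.82.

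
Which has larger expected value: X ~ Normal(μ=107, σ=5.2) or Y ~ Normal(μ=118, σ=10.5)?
Y has larger mean (118.0000 > 107.0000)

Compute the expected value for each distribution:

X ~ Normal(μ=107, σ=5.2):
E[X] = 107.0000

Y ~ Normal(μ=118, σ=10.5):
E[Y] = 118.0000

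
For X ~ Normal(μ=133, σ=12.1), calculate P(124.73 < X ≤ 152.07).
0.695336

We have X ~ Normal(μ=133, σ=12.1).

To find P(124.73 < X ≤ 152.07), we use:
P(124.73 < X ≤ 152.07) = P(X ≤ 152.07) - P(X ≤ 124.73)
                 = F(152.07) - F(124.73)
                 = 0.942491 - 0.247155
                 = 0.695336

So there's approximately a 69.5% chance that X falls in this range.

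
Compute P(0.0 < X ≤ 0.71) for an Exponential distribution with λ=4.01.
0.941988

We have X ~ Exponential(λ=4.01).

To find P(0.0 < X ≤ 0.71), we use:
P(0.0 < X ≤ 0.71) = P(X ≤ 0.71) - P(X ≤ 0.0)
                 = F(0.71) - F(0.0)
                 = 0.941988 - 0.000000
                 = 0.941988

So there's approximately a 94.2% chance that X falls in this range.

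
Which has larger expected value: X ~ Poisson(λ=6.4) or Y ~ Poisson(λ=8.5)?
Y has larger mean (8.5000 > 6.4000)

Compute the expected value for each distribution:

X ~ Poisson(λ=6.4):
E[X] = 6.4000

Y ~ Poisson(λ=8.5):
E[Y] = 8.5000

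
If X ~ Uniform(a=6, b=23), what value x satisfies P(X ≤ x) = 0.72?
18.2400

We have X ~ Uniform(a=6, b=23).

We want to find x such that P(X ≤ x) = 0.72.

This is the 72nd percentile, which means 72% of values fall below this point.

Using the inverse CDF (quantile function):
x = F⁻¹(0.72) = 18.2400

Verification: P(X ≤ 18.2400) = 0.72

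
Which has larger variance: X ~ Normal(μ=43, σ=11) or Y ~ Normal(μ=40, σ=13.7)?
Y has larger variance (187.6900 > 121.0000)

Compute the variance for each distribution:

X ~ Normal(μ=43, σ=11):
Var(X) = 121.0000

Y ~ Normal(μ=40, σ=13.7):
Var(Y) = 187.6900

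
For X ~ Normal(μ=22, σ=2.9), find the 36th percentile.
20.9605

We have X ~ Normal(μ=22, σ=2.9).

We want to find x such that P(X ≤ x) = 0.36.

This is the 36th percentile, which means 36% of values fall below this point.

Using the inverse CDF (quantile function):
x = F⁻¹(0.36) = 20.9605

Verification: P(X ≤ 20.9605) = 0.36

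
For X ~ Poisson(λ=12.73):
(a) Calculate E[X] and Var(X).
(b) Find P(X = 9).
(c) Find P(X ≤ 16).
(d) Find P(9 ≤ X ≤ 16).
(a) E[X] = 12.7300, Var(X) = 12.7300
(b) P(X = 9) = 0.071635
(c) P(X ≤ 16) = 0.854289
(d) P(9 ≤ X ≤ 16) = 0.741528

We have X ~ Poisson(λ=12.73).

(a) Moments:
E[X] = 12.7300
Var(X) = 12.7300
σ = √Var(X) = 3.5679

(b) Point probability using PMF:
P(X = 9) = 0.071635

(c) Cumulative probability using CDF:
P(X ≤ 16) = F(16) = 0.854289

(d) Range probability:
P(9 ≤ X ≤ 16) = P(X ≤ 16) - P(X ≤ 8)
                   = F(16) - F(8)
                   = 0.854289 - 0.112761
                   = 0.741528

This means approximately 74.2% of outcomes fall in the interval [9, 16].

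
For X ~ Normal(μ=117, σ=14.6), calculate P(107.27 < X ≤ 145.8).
0.723164

We have X ~ Normal(μ=117, σ=14.6).

To find P(107.27 < X ≤ 145.8), we use:
P(107.27 < X ≤ 145.8) = P(X ≤ 145.8) - P(X ≤ 107.27)
                 = F(145.8) - F(107.27)
                 = 0.975730 - 0.252565
                 = 0.723164

So there's approximately a 72.3% chance that X falls in this range.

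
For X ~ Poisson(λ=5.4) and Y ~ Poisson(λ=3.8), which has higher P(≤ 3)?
Y has higher probability (P(Y ≤ 3) = 0.4735 > P(X ≤ 3) = 0.2133)

Compute P(≤ 3) for each distribution:

X ~ Poisson(λ=5.4):
P(X ≤ 3) = 0.2133

Y ~ Poisson(λ=3.8):
P(Y ≤ 3) = 0.4735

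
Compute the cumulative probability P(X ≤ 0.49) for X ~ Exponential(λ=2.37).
0.686921

We have X ~ Exponential(λ=2.37).

The CDF gives us P(X ≤ k).

Using the CDF:
P(X ≤ 0.49) = 0.686921

This means there's approximately a 68.7% chance that X is at most 0.49.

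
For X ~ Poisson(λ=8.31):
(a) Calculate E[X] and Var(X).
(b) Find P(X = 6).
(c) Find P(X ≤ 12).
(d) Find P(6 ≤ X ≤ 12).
(a) E[X] = 8.3100, Var(X) = 8.3100
(b) P(X = 6) = 0.112535
(c) P(X ≤ 12) = 0.920114
(d) P(6 ≤ X ≤ 12) = 0.755655

We have X ~ Poisson(λ=8.31).

(a) Moments:
E[X] = 8.3100
Var(X) = 8.3100
σ = √Var(X) = 2.8827

(b) Point probability using PMF:
P(X = 6) = 0.112535

(c) Cumulative probability using CDF:
P(X ≤ 12) = F(12) = 0.920114

(d) Range probability:
P(6 ≤ X ≤ 12) = P(X ≤ 12) - P(X ≤ 5)
                   = F(12) - F(5)
                   = 0.920114 - 0.164459
                   = 0.755655

This means approximately 75.6% of outcomes fall in the interval [6, 12].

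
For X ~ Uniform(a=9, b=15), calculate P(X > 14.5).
0.083333

We have X ~ Uniform(a=9, b=15).

P(X > 14.5) = 1 - P(X ≤ 14.5)
                = 1 - F(14.5)
                = 1 - 0.916667
                = 0.083333

So there's approximately a 8.3% chance that X exceeds 14.5.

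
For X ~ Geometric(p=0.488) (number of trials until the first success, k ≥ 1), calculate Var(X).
2.1500

We have X ~ Geometric(p=0.488) (number of trials until the first success, k ≥ 1).

For a Geometric distribution with p=0.488 (number of trials until the first success, k ≥ 1):
Var(X) = 2.1500

The variance measures the spread of the distribution around the mean.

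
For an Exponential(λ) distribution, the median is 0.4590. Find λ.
λ = 1.5101

For X ~ Exponential(λ), the CDF is F(x) = 1 - e^(-λx).
The median m satisfies F(m) = 0.5:
1 - e^(-λm) = 0.5
e^(-λm) = 0.5
λm = ln(2)
m = ln(2) / λ

Given m = 0.4590:
λ = ln(2) / 0.4590 = 0.693147 / 0.4590 = 1.5101

Verification: ln(2) / 1.5101 = 0.4590 ✓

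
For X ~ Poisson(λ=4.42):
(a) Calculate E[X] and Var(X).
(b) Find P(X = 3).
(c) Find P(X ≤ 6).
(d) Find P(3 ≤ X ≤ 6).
(a) E[X] = 4.4200, Var(X) = 4.4200
(b) P(X = 3) = 0.173194
(c) P(X ≤ 6) = 0.841162
(d) P(3 ≤ X ≤ 6) = 0.658383

We have X ~ Poisson(λ=4.42).

(a) Moments:
E[X] = 4.4200
Var(X) = 4.4200
σ = √Var(X) = 2.1024

(b) Point probability using PMF:
P(X = 3) = 0.173194

(c) Cumulative probability using CDF:
P(X ≤ 6) = F(6) = 0.841162

(d) Range probability:
P(3 ≤ X ≤ 6) = P(X ≤ 6) - P(X ≤ 2)
                   = F(6) - F(2)
                   = 0.841162 - 0.182778
                   = 0.658383

This means approximately 65.8% of outcomes fall in the interval [3, 6].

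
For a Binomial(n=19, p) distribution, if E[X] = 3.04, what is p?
p = 0.16

For a Binomial(n, p) distribution:
E[X] = n × p

Given n = 19 and E[X] = 3.04:
3.04 = 19 × p
p = 3.04 / 19 = 0.16

Verification: Binomial(19, 0.16) has E[X] = 3.04 ✓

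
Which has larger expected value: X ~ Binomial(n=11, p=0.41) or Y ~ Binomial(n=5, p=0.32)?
X has larger mean (4.5100 > 1.6000)

Compute the expected value for each distribution:

X ~ Binomial(n=11, p=0.41):
E[X] = 4.5100

Y ~ Binomial(n=5, p=0.32):
E[Y] = 1.6000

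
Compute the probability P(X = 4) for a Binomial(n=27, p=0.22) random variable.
0.135564

We have X ~ Binomial(n=27, p=0.22).

For a Binomial distribution, the PMF gives us the probability of each outcome.

Using the PMF formula:
P(X = 4) = 0.135564

Rounded to 4 decimal places: 0.1356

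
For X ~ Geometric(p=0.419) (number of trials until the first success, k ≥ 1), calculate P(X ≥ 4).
0.196123

We have X ~ Geometric(p=0.419) (number of trials until the first success, k ≥ 1).

For discrete distributions, P(X ≥ 4) = 1 - P(X ≤ 3).

P(X ≤ 3) = 0.803877
P(X ≥ 4) = 1 - 0.803877 = 0.196123

So there's approximately a 19.6% chance that X is at least 4.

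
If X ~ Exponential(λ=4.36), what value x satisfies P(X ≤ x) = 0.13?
0.0319

We have X ~ Exponential(λ=4.36).

We want to find x such that P(X ≤ x) = 0.13.

This is the 13th percentile, which means 13% of values fall below this point.

Using the inverse CDF (quantile function):
x = F⁻¹(0.13) = 0.0319

Verification: P(X ≤ 0.0319) = 0.13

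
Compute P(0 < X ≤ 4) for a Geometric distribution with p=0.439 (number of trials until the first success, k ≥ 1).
0.900951

We have X ~ Geometric(p=0.439) (number of trials until the first success, k ≥ 1).

To find P(0 < X ≤ 4), we use:
P(0 < X ≤ 4) = P(X ≤ 4) - P(X ≤ 0)
                 = F(4) - F(0)
                 = 0.900951 - 0.000000
                 = 0.900951

So there's approximately a 90.1% chance that X falls in this range.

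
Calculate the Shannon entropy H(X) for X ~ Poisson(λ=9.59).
2.5401 nats

We have X ~ Poisson(λ=9.59).

The Shannon entropy measures the uncertainty or information content of the distribution.

For a Poisson distribution with λ=9.59:
H(X) = 2.5401 nats

(In bits, this would be 3.6646 bits.)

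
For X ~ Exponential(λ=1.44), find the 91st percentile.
1.6722

We have X ~ Exponential(λ=1.44).

We want to find x such that P(X ≤ x) = 0.91.

This is the 91st percentile, which means 91% of values fall below this point.

Using the inverse CDF (quantile function):
x = F⁻¹(0.91) = 1.6722

Verification: P(X ≤ 1.6722) = 0.91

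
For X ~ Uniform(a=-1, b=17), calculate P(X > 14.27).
0.151667

We have X ~ Uniform(a=-1, b=17).

P(X > 14.27) = 1 - P(X ≤ 14.27)
                = 1 - F(14.27)
                = 1 - 0.848333
                = 0.151667

So there's approximately a 15.2% chance that X exceeds 14.27.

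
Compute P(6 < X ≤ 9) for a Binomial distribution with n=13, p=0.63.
0.604390

We have X ~ Binomial(n=13, p=0.63).

To find P(6 < X ≤ 9), we use:
P(6 < X ≤ 9) = P(X ≤ 9) - P(X ≤ 6)
                 = F(9) - F(6)
                 = 0.769791 - 0.165400
                 = 0.604390

So there's approximately a 60.4% chance that X falls in this range.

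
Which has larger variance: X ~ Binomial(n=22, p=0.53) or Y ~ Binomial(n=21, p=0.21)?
X has larger variance (5.4802 > 3.4839)

Compute the variance for each distribution:

X ~ Binomial(n=22, p=0.53):
Var(X) = 5.4802

Y ~ Binomial(n=21, p=0.21):
Var(Y) = 3.4839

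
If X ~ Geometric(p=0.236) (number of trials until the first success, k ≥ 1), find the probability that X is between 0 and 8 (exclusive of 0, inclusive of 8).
0.883923

We have X ~ Geometric(p=0.236) (number of trials until the first success, k ≥ 1).

To find P(0 < X ≤ 8), we use:
P(0 < X ≤ 8) = P(X ≤ 8) - P(X ≤ 0)
                 = F(8) - F(0)
                 = 0.883923 - 0.000000
                 = 0.883923

So there's approximately a 88.4% chance that X falls in this range.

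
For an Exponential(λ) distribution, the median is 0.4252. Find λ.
λ = 1.6302

For X ~ Exponential(λ), the CDF is F(x) = 1 - e^(-λx).
The median m satisfies F(m) = 0.5:
1 - e^(-λm) = 0.5
e^(-λm) = 0.5
λm = ln(2)
m = ln(2) / λ

Given m = 0.4252:
λ = ln(2) / 0.4252 = 0.693147 / 0.4252 = 1.6302

Verification: ln(2) / 1.6302 = 0.4252 ✓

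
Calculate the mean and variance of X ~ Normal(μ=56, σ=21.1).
E[X] = 56.0000, Var(X) = 445.2100

We have X ~ Normal(μ=56, σ=21.1).

For a Normal distribution with μ=56, σ=21.1:

Expected value:
E[X] = 56.0000

Variance:
Var(X) = 445.2100

Standard deviation:
σ = √Var(X) = 21.1000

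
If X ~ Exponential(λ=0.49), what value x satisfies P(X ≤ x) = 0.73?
2.6721

We have X ~ Exponential(λ=0.49).

We want to find x such that P(X ≤ x) = 0.73.

This is the 73rd percentile, which means 73% of values fall below this point.

Using the inverse CDF (quantile function):
x = F⁻¹(0.73) = 2.6721

Verification: P(X ≤ 2.6721) = 0.73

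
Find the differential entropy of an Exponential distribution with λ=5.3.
-0.6677 nats

We have X ~ Exponential(λ=5.3).

The differential entropy measures the uncertainty or information content of the distribution.

For an Exponential distribution with λ=5.3:
h(X) = -0.6677 nats

(In bits, this would be -0.9633 bits.)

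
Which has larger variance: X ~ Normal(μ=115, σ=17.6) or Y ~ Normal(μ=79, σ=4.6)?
X has larger variance (309.7600 > 21.1600)

Compute the variance for each distribution:

X ~ Normal(μ=115, σ=17.6):
Var(X) = 309.7600

Y ~ Normal(μ=79, σ=4.6):
Var(Y) = 21.1600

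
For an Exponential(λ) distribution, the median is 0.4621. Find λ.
λ = 1.5000

For X ~ Exponential(λ), the CDF is F(x) = 1 - e^(-λx).
The median m satisfies F(m) = 0.5:
1 - e^(-λm) = 0.5
e^(-λm) = 0.5
λm = ln(2)
m = ln(2) / λ

Given m = 0.4621:
λ = ln(2) / 0.4621 = 0.693147 / 0.4621 = 1.5000

Verification: ln(2) / 1.5000 = 0.4621 ✓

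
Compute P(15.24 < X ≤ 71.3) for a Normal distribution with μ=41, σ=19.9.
0.838321

We have X ~ Normal(μ=41, σ=19.9).

To find P(15.24 < X ≤ 71.3), we use:
P(15.24 < X ≤ 71.3) = P(X ≤ 71.3) - P(X ≤ 15.24)
                 = F(71.3) - F(15.24)
                 = 0.936072 - 0.097751
                 = 0.838321

So there's approximately a 83.8% chance that X falls in this range.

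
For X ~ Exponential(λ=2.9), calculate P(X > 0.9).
0.073535

We have X ~ Exponential(λ=2.9).

P(X > 0.9) = 1 - P(X ≤ 0.9)
                = 1 - F(0.9)
                = 1 - 0.926465
                = 0.073535

So there's approximately a 7.4% chance that X exceeds 0.9.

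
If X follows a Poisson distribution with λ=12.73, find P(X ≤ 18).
0.940336

We have X ~ Poisson(λ=12.73).

The CDF gives us P(X ≤ k).

Using the CDF:
P(X ≤ 18) = 0.940336

This means there's approximately a 94.0% chance that X is at most 18.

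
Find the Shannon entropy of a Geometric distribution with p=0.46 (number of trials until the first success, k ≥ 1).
1.4999 nats

We have X ~ Geometric(p=0.46) (number of trials until the first success, k ≥ 1).

The Shannon entropy measures the uncertainty or information content of the distribution.

For a Geometric distribution with p=0.46 (number of trials until the first success, k ≥ 1):
H(X) = 1.4999 nats

(In bits, this would be 2.1639 bits.)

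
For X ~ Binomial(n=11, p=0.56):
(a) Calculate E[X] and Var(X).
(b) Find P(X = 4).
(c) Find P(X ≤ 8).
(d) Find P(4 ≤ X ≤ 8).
(a) E[X] = 6.1600, Var(X) = 2.7104
(b) P(X = 4) = 0.103618
(c) P(X ≤ 8) = 0.925950
(d) P(4 ≤ X ≤ 8) = 0.872787

We have X ~ Binomial(n=11, p=0.56).

(a) Moments:
E[X] = 6.1600
Var(X) = 2.7104
σ = √Var(X) = 1.6463

(b) Point probability using PMF:
P(X = 4) = 0.103618

(c) Cumulative probability using CDF:
P(X ≤ 8) = F(8) = 0.925950

(d) Range probability:
P(4 ≤ X ≤ 8) = P(X ≤ 8) - P(X ≤ 3)
                   = F(8) - F(3)
                   = 0.925950 - 0.053163
                   = 0.872787

This means approximately 87.3% of outcomes fall in the interval [4, 8].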